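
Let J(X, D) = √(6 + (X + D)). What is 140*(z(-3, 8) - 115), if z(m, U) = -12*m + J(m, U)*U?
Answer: -11060 + 1120*√11 ≈ -7345.4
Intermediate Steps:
J(X, D) = √(6 + D + X) (J(X, D) = √(6 + (D + X)) = √(6 + D + X))
z(m, U) = -12*m + U*√(6 + U + m) (z(m, U) = -12*m + √(6 + U + m)*U = -12*m + U*√(6 + U + m))
140*(z(-3, 8) - 115) = 140*((-12*(-3) + 8*√(6 + 8 - 3)) - 115) = 140*((36 + 8*√11) - 115) = 140*(-79 + 8*√11) = -11060 + 1120*√11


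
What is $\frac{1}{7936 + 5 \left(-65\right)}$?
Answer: $\frac{1}{7611} \approx 0.00013139$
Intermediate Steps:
$\frac{1}{7936 + 5 \left(-65\right)} = \frac{1}{7936 - 325} = \frac{1}{7611}$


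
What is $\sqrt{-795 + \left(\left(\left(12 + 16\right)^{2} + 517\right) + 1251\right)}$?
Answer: $\sqrt{1757} \approx 41.917$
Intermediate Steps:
$\sqrt{-795 + \left(\left(\left(12 + 16\right)^{2} + 517\right) + 1251\right)} = \sqrt{-795 + \left(\left(28^{2} + 517\right) + 1251\right)} = \sqrt{-795 + \left(\left(784 + 517\right) + 1251\right)} = \sqrt{-795 + \left(1301 + 1251\right)} = \sqrt{-795 + 2552} = \sqrt{1757}$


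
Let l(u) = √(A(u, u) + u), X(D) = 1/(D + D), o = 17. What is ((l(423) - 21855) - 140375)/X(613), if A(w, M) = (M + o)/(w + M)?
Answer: -198893980 + 1226*√8420003/141 ≈ -1.9887e+8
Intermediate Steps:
X(D) = 1/(2*D)
A(w, M) = (17 + M)/(M + w) (A(w, M) = (M + 17)/(w + M) = (17 + M)/(M + w))
l(u) = √(u + (17 + u)/(2*u)) (l(u) = √((17 + u)/(u + u) + u) = √((17 + u)/((2*u)) + u) = √((1/(2*u))*(17 + u) + u) = √((17 + u)/(2*u) + u) = √(u + (17 + u)/(2*u)))
((l(423) - 21855) - 140375)/X(613) = ((√(2 + 4*423 + 34/423)/2 - 21855) - 140375)/(((½)/613)) = ((√(2 + 1692 + 34*(1/423))/2 - 21855) - 140375)/(((½)*(1/613))) = ((√(2 + 1692 + 34/423)/2 - 21855) - 140375)/(1/1226) = ((√(716596/423)/2 - 21855) - 140375)*1226 = (((2*√8420003/141)/2 - 21855) - 140375)*1226 = ((√8420003/141 - 21855) - 140375)*1226 = ((-21855 + √8420003/141) - 140375)*1226 = (-162230 + √8420003/141)*1226 = -198893980 + 1226*√8420003/141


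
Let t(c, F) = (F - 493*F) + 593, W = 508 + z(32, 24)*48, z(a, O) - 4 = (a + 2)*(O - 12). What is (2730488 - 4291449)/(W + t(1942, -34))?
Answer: -1560961/37605 ≈ -41.509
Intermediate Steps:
z(a, O) = 4 + (-12 + O)*(2 + a) (z(a, O) = 4 + (a + 2)*(O - 12) = 4 + (2 + a)*(-12 + O) = 4 + (-12 + O)*(2 + a))
W = 20284 (W = 508 + (-20 - 12*32 + 2*24 + 24*32)*48 = 508 + (-20 - 384 + 48 + 768)*48 = 508 + 412*48 = 508 + 19776 = 20284)
t(c, F) = 593 - 492*F (t(c, F) = -492*F + 593 = 593 - 492*F)
(2730488 - 4291449)/(W + t(1942, -34)) = (2730488 - 4291449)/(20284 + (593 - 492*(-34))) = -1560961/(20284 + (593 + 16728)) = -1560961/(20284 + 17321) = -1560961/37605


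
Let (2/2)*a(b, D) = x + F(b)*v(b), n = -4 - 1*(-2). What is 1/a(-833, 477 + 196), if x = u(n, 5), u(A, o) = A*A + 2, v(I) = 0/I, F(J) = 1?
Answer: 1/6 ≈ 0.16667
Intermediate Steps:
v(I) = 0
n = -2 (n = -4 + 2 = -2)
u(A, o) = 2 + A**2 (u(A, o) = A**2 + 2 = 2 + A**2)
x = 6 (x = 2 + (-2)**2 = 2 + 4 = 6)
a(b, D) = 6 (a(b, D) = 6 + 1*0 = 6 + 0 = 6)
1/a(-833, 477 + 196) = 1/6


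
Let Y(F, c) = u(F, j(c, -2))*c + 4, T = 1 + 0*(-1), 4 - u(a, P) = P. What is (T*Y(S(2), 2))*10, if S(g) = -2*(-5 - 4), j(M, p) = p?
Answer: 160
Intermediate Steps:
u(a, P) = 4 - P
S(g) = 18 (S(g) = -2*(-9) = 18)
T = 1 (T = 1 + 0 = 1)
Y(F, c) = 4 + 6*c (Y(F, c) = (4 - 1*(-2))*c + 4 = (4 + 2)*c + 4 = 6*c + 4 = 4 + 6*c)
(T*Y(S(2), 2))*10 = (1*(4 + 6*2))*10 = (1*(4 + 12))*10 = (1*16)*10 = 16*10 = 160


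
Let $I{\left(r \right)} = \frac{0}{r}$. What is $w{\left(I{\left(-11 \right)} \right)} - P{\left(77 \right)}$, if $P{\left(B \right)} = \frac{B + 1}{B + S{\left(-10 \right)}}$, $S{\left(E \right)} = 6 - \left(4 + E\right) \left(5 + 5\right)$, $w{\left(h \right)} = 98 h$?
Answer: $- \frac{6}{11} \approx -0.54545$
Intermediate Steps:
$I{\left(r \right)} = 0$
$S{\left(E \right)} = -34 - 10 E$ ($S{\left(E \right)} = 6 - \left(4 + E\right) 10 = 6 - \left(40 + 10 E\right) = -34 - 10 E$)
$P{\left(B \right)} = \frac{1 + B}{66 + B}$ ($P{\left(B \right)} = \frac{B + 1}{B - -66} = \frac{1 + B}{B + \left(-34 + 100\right)} = \frac{1 + B}{B + 66} = \frac{1 + B}{66 + B}$)
$w{\left(I{\left(-11 \right)} \right)} - P{\left(77 \right)} = 98 \cdot 0 - \frac{1 + 77}{66 + 77} = 0 - \frac{1}{143} \cdot 78 = 0 - \frac{6}{11} = - \frac{6}{11}$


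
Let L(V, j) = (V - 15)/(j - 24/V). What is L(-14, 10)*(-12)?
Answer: 1218/41 ≈ 29.707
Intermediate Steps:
L(V, j) = (-15 + V)/(j - 24/V)
L(-14, 10)*(-12) = -14*(-15 - 14)/(-24 - 14*10)*(-12) = -14*(-29)/(-24 - 140)*(-12) = -14*(-29)/(-164)*(-12) = -14*(-1/164)*(-29)*(-12) = -203/82*(-12) = 1218/41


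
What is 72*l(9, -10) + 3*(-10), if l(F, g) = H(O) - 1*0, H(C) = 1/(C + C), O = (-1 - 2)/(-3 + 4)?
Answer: -42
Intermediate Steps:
O = -3 (O = -3/1 = -3*1 = -3)
H(C) = 1/(2*C)
l(F, g) = -⅙ (l(F, g) = (½)/(-3) - 1*0 = (½)*(-⅓) + 0 = -⅙ + 0 = -⅙)
72*l(9, -10) + 3*(-10) = 72*(-⅙) + 3*(-10) = -12 - 30 = -42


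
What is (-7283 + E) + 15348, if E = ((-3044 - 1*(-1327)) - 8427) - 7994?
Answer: -10073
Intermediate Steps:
E = -18138 (E = ((-3044 + 1327) - 8427) - 7994 = (-1717 - 8427) - 7994 = -10144 - 7994 = -18138)
(-7283 + E) + 15348 = (-7283 - 18138) + 15348 = -25421 + 15348 = -10073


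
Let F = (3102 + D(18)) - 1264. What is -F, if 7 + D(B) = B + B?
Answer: -1867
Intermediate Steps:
D(B) = -7 + 2*B (D(B) = -7 + (B + B) = -7 + 2*B)
F = 1867 (F = (3102 + (-7 + 2*18)) - 1264 = (3102 + (-7 + 36)) - 1264 = (3102 + 29) - 1264 = 3131 - 1264 = 1867)
-F = -1*1867 = -1867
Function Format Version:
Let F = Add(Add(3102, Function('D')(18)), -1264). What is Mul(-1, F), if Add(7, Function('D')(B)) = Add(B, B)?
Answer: -1867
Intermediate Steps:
Function('D')(B) = Add(-7, Mul(2, B)) (Function('D')(B) = Add(-7, Add(B, B)) = Add(-7, Mul(2, B)))
F = 1867 (F = Add(Add(3102, Add(-7, Mul(2, 18))), -1264) = Add(Add(3102, Add(-7, 36)), -1264) = Add(Add(3102, 29), -1264) = Add(3131, -1264) = 1867)
Mul(-1, F) = Mul(-1, 1867) = -1867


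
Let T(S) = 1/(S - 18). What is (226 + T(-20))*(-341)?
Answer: -2928167/38 ≈ -77057.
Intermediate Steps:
T(S) = 1/(-18 + S)
(226 + T(-20))*(-341) = (226 + 1/(-18 - 20))*(-341) = (226 + 1/(-38))*(-341) = (226 - 1/38)*(-341) = (8587/38)*(-341) = -2928167/38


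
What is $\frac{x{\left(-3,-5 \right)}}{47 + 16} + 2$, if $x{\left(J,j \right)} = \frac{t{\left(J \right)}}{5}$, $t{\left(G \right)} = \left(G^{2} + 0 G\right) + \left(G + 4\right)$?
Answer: $\frac{128}{63} \approx 2.0317$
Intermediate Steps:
$t{\left(G \right)} = 4 + G + G^{2}$ ($t{\left(G \right)} = \left(G^{2} + 0\right) + \left(4 + G\right) = G^{2} + \left(4 + G\right) = 4 + G + G^{2}$)
$x{\left(J,j \right)} = \frac{4}{5} + \frac{J}{5} + \frac{J^{2}}{5}$ ($x{\left(J,j \right)} = \frac{4 + J + J^{2}}{5} = \left(4 + J + J^{2}\right) \frac{1}{5} = \frac{4}{5} + \frac{J}{5} + \frac{J^{2}}{5}$)
$\frac{x{\left(-3,-5 \right)}}{47 + 16} + 2 = \frac{\frac{4}{5} + \frac{1}{5} \left(-3\right) + \frac{\left(-3\right)^{2}}{5}}{47 + 16} + 2 = \frac{\frac{4}{5} - \frac{3}{5} + \frac{1}{5} \cdot 9}{63} + 2 = \left(\frac{4}{5} - \frac{3}{5} + \frac{9}{5}\right) \frac{1}{63} + 2 = 2 \cdot \frac{1}{63} + 2 = \frac{2}{63} + 2 = \frac{128}{63}$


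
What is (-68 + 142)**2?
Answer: 5476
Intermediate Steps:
(-68 + 142)**2 = 74**2 = 5476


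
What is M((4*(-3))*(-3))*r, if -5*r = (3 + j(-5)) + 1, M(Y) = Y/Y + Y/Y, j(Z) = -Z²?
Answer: 42/5 ≈ 8.4000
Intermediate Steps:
M(Y) = 2 (M(Y) = 1 + 1 = 2)
r = 21/5 (r = -((3 - 1*(-5)²) + 1)/5 = -((3 - 1*25) + 1)/5 = -((3 - 25) + 1)/5 = -(-22 + 1)/5 = -⅕*(-21) = 21/5 ≈ 4.2000)
M((4*(-3))*(-3))*r = 2*(21/5) = 42/5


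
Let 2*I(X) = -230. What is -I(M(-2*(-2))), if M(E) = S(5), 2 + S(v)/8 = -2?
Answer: 115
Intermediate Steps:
S(v) = -32 (S(v) = -16 + 8*(-2) = -16 - 16 = -32)
M(E) = -32
I(X) = -115 (I(X) = (½)*(-230) = -115)
-I(M(-2*(-2))) = -1*(-115) = 115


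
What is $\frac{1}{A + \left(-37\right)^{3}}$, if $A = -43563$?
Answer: $- \frac{1}{94216} \approx -1.0614 \cdot 10^{-5}$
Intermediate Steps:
$\frac{1}{A + \left(-37\right)^{3}} = \frac{1}{-43563 + \left(-37\right)^{3}} = \frac{1}{-43563 - 50653} = \frac{1}{-94216} = - \frac{1}{94216}$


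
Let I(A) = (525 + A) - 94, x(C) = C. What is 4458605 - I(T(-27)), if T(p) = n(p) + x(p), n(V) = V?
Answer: 4458228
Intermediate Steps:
T(p) = 2*p (T(p) = p + p = 2*p)
I(A) = 431 + A
4458605 - I(T(-27)) = 4458605 - (431 + 2*(-27)) = 4458605 - (431 - 54) = 4458605 - 1*377 = 4458605 - 377 = 4458228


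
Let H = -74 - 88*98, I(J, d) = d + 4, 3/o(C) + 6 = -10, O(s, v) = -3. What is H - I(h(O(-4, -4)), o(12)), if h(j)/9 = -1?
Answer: -139229/16 ≈ -8701.8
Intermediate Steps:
h(j) = -9 (h(j) = 9*(-1) = -9)
o(C) = -3/16 (o(C) = 3/(-6 - 10) = 3/(-16) = 3*(-1/16) = -3/16)
I(J, d) = 4 + d
H = -8698 (H = -74 - 8624 = -8698)
H - I(h(O(-4, -4)), o(12)) = -8698 - (4 - 3/16) = -8698 - 1*61/16 = -8698 - 61/16 = -139229/16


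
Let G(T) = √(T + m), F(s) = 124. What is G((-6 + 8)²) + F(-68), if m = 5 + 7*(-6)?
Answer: 124 + I*√33 ≈ 124.0 + 5.7446*I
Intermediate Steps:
m = -37 (m = 5 - 42 = -37)
G(T) = √(-37 + T) (G(T) = √(T - 37) = √(-37 + T))
G((-6 + 8)²) + F(-68) = √(-37 + (-6 + 8)²) + 124 = √(-37 + 2²) + 124 = √(-37 + 4) + 124 = √(-33) + 124 = I*√33 + 124 = 124 + I*√33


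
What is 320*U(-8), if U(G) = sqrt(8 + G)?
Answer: 0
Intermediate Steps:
320*U(-8) = 320*sqrt(8 - 8) = 320*sqrt(0) = 320*0 = 0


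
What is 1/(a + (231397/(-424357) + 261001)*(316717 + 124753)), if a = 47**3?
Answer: 424357/48896100174258011 ≈ 8.6788e-12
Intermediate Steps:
a = 103823
1/(a + (231397/(-424357) + 261001)*(316717 + 124753)) = 1/(103823 + (231397/(-424357) + 261001)*(316717 + 124753)) = 1/(103823 + (231397*(-1/424357) + 261001)*441470) = 1/(103823 + (-231397/424357 + 261001)*441470) = 1/(103823 + (110757369960/424357)*441470) = 1/(103823 + 48896056116241200/424357) = 1/(48896100174258011/424357) = 424357/48896100174258011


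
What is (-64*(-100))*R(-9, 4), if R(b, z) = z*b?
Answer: -230400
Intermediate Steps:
R(b, z) = b*z
(-64*(-100))*R(-9, 4) = (-64*(-100))*(-9*4) = 6400*(-36) = -230400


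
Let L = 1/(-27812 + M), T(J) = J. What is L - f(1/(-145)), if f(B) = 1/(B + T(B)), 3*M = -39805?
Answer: 17869939/246482 ≈ 72.500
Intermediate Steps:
M = -39805/3 (M = (1/3)*(-39805) = -39805/3 ≈ -13268.)
L = -3/123241 (L = 1/(-27812 - 39805/3) = 1/(-123241/3) = -3/123241 ≈ -2.4343e-5)
f(B) = 1/(2*B) (f(B) = 1/(B + B) = 1/(2*B))
L - f(1/(-145)) = -3/123241 - 1/(2*(1/(-145))) = -3/123241 - 1/(2*(-1/145)) = -3/123241 - (-145)/2 = -3/123241 - 1*(-145/2) = -3/123241 + 145/2 = 17869939/246482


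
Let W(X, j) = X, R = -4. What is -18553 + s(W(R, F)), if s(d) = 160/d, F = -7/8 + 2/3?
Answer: -18593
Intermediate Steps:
F = -5/24 (F = -7*⅛ + 2*(⅓) = -7/8 + ⅔ = -5/24 ≈ -0.20833)
-18553 + s(W(R, F)) = -18553 + 160/(-4) = -18553 + 160*(-¼) = -18553 - 40 = -18593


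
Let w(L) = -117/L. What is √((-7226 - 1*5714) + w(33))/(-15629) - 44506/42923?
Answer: -44506/42923 - I*√1566169/171919 ≈ -1.0369 - 0.0072794*I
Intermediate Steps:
√((-7226 - 1*5714) + w(33))/(-15629) - 44506/42923 = √((-7226 - 1*5714) - 117/33)/(-15629) - 44506/42923 = √((-7226 - 5714) - 117*1/33)*(-1/15629) - 44506*1/42923 = √(-12940 - 39/11)*(-1/15629) - 44506/42923 = √(-142379/11)*(-1/15629) - 44506/42923 = (I*√1566169/11)*(-1/15629) - 44506/42923 = -I*√1566169/171919 - 44506/42923 = -44506/42923 - I*√1566169/171919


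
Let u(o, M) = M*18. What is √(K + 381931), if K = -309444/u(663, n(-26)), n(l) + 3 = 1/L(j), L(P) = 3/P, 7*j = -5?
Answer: 3*√49738838/34 ≈ 622.29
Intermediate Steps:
j = -5/7 (j = (⅐)*(-5) = -5/7 ≈ -0.71429)
n(l) = -68/21 (n(l) = -3 + 1/(3/(-5/7)) = -3 + 1/(3*(-7/5)) = -3 + 1/(-21/5) = -3 - 5/21 = -68/21)
u(o, M) = 18*M
K = 180509/34 (K = -309444/(18*(-68/21)) = -309444/(-408/7) = -309444*(-7/408) = 180509/34 ≈ 5309.1)
√(K + 381931) = √(180509/34 + 381931) = √(13166163/34) = 3*√49738838/34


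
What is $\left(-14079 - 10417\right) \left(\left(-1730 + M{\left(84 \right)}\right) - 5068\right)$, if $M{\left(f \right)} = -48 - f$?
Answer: $169757280$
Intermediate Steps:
$\left(-14079 - 10417\right) \left(\left(-1730 + M{\left(84 \right)}\right) - 5068\right) = \left(-14079 - 10417\right) \left(\left(-1730 - 132\right) - 5068\right) = - 24496 \left(\left(-1730 - 132\right) - 5068\right) = - 24496 \left(-1862 - 5068\right) = \left(-24496\right) \left(-6930\right) = 169757280$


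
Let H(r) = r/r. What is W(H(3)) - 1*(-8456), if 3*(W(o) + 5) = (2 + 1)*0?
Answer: 8451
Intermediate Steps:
H(r) = 1
W(o) = -5 (W(o) = -5 + ((2 + 1)*0)/3 = -5 + (3*0)/3 = -5 + (1/3)*0 = -5 + 0 = -5)
W(H(3)) - 1*(-8456) = -5 - 1*(-8456) = -5 + 8456 = 8451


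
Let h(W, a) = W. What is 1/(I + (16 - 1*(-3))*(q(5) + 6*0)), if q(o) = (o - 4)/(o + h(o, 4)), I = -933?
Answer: -10/9311 ≈ -0.0010740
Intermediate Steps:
q(o) = (-4 + o)/(2*o) (q(o) = (o - 4)/(o + o) = (-4 + o)/((2*o)) = (-4 + o)*(1/(2*o)) = (-4 + o)/(2*o))
1/(I + (16 - 1*(-3))*(q(5) + 6*0)) = 1/(-933 + (16 - 1*(-3))*((1/2)*(-4 + 5)/5 + 6*0)) = 1/(-933 + (16 + 3)*((1/2)*(1/5)*1 + 0)) = 1/(-933 + 19*(1/10 + 0)) = 1/(-933 + 19*(1/10)) = 1/(-933 + 19/10) = 1/(-9311/10) = -10/9311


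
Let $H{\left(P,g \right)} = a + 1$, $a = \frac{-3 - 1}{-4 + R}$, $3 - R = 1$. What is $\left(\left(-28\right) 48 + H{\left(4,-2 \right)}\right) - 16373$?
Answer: $-17714$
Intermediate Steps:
$R = 2$ ($R = 3 - 1 = 2$)
$a = 2$ ($a = \frac{-3 - 1}{-4 + 2} = - \frac{4}{-2} = \left(-4\right) \left(- \frac{1}{2}\right) = 2$)
$H{\left(P,g \right)} = 3$ ($H{\left(P,g \right)} = 2 + 1 = 3$)
$\left(\left(-28\right) 48 + H{\left(4,-2 \right)}\right) - 16373 = \left(\left(-28\right) 48 + 3\right) - 16373 = \left(-1344 + 3\right) - 16373 = -1341 - 16373 = -17714$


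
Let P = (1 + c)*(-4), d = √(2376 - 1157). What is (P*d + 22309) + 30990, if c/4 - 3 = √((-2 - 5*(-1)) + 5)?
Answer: 53299 - 52*√1219 - 32*√2438 ≈ 49903.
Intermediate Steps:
c = 12 + 8*√2 (c = 12 + 4*√((-2 - 5*(-1)) + 5) = 12 + 4*√((-2 + 5) + 5) = 12 + 4*√(3 + 5) = 12 + 4*√8 = 12 + 4*(2*√2) = 12 + 8*√2 ≈ 23.314)
d = √1219 ≈ 34.914
P = -52 - 32*√2 (P = (1 + (12 + 8*√2))*(-4) = (13 + 8*√2)*(-4) = -52 - 32*√2 ≈ -97.255)
(P*d + 22309) + 30990 = ((-52 - 32*√2)*√1219 + 22309) + 30990 = (√1219*(-52 - 32*√2) + 22309) + 30990 = (22309 + √1219*(-52 - 32*√2)) + 30990 = 53299 + √1219*(-52 - 32*√2)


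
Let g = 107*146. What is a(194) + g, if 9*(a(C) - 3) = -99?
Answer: 15614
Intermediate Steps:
a(C) = -8 (a(C) = 3 + (⅑)*(-99) = 3 - 11 = -8)
g = 15622
a(194) + g = -8 + 15622 = 15614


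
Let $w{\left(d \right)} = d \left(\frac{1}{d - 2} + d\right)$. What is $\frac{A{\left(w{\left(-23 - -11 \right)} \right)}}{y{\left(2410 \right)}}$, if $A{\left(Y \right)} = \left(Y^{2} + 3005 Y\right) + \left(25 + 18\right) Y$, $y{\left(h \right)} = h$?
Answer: $\frac{2266290}{11809} \approx 191.91$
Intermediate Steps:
$w{\left(d \right)} = d \left(d + \frac{1}{-2 + d}\right)$ ($w{\left(d \right)} = d \left(\frac{1}{-2 + d} + d\right) = d \left(d + \frac{1}{-2 + d}\right)$)
$A{\left(Y \right)} = Y^{2} + 3048 Y$ ($A{\left(Y \right)} = \left(Y^{2} + 3005 Y\right) + 43 Y = Y^{2} + 3048 Y$)
$\frac{A{\left(w{\left(-23 - -11 \right)} \right)}}{y{\left(2410 \right)}} = \frac{\frac{\left(-23 - -11\right) \left(1 + \left(-23 - -11\right)^{2} - 2 \left(-23 - -11\right)\right)}{-2 - 12} \left(3048 + \frac{\left(-23 - -11\right) \left(1 + \left(-23 - -11\right)^{2} - 2 \left(-23 - -11\right)\right)}{-2 - 12}\right)}{2410} = \frac{\left(-23 + 11\right) \left(1 + \left(-23 + 11\right)^{2} - 2 \left(-23 + 11\right)\right)}{-2 + \left(-23 + 11\right)} \left(3048 + \frac{\left(-23 + 11\right) \left(1 + \left(-23 + 11\right)^{2} - 2 \left(-23 + 11\right)\right)}{-2 + \left(-23 + 11\right)}\right) \frac{1}{2410} = - \frac{12 \left(1 + \left(-12\right)^{2} - -24\right)}{-2 - 12} \left(3048 - \frac{12 \left(1 + \left(-12\right)^{2} - -24\right)}{-2 - 12}\right) \frac{1}{2410} = - \frac{12 \left(1 + 144 + 24\right)}{-14} \left(3048 - \frac{12 \left(1 + 144 + 24\right)}{-14}\right) \frac{1}{2410} = \left(-12\right) \left(- \frac{1}{14}\right) 169 \left(3048 - \left(- \frac{6}{7}\right) 169\right) \frac{1}{2410} = \frac{1014 \left(3048 + \frac{1014}{7}\right)}{7} \cdot \frac{1}{2410} = \frac{1014}{7} \cdot \frac{22350}{7} \cdot \frac{1}{2410} = \frac{22662900}{49} \cdot \frac{1}{2410} = \frac{2266290}{11809}$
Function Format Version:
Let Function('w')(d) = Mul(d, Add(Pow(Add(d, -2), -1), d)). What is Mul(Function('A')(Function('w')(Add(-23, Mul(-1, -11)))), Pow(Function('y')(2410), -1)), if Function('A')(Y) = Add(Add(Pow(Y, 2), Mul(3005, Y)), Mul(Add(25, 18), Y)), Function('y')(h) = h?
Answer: Rational(2266290, 11809) ≈ 191.91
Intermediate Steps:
Function('w')(d) = Mul(d, Add(d, Pow(Add(-2, d), -1))) (Function('w')(d) = Mul(d, Add(Pow(Add(-2, d), -1), d)) = Mul(d, Add(d, Pow(Add(-2, d), -1))))
Function('A')(Y) = Add(Pow(Y, 2), Mul(3048, Y)) (Function('A')(Y) = Add(Add(Pow(Y, 2), Mul(3005, Y)), Mul(43, Y)) = Add(Pow(Y, 2), Mul(3048, Y)))
Mul(Function('A')(Function('w')(Add(-23, Mul(-1, -11)))), Pow(Function('y')(2410), -1)) = Mul(Mul(Mul(Add(-23, Mul(-1, -11)), Pow(Add(-2, Add(-23, Mul(-1, -11))), -1), Add(1, Pow(Add(-23, Mul(-1, -11)), 2), Mul(-2, Add(-23, Mul(-1, -11))))), Add(3048, Mul(Add(-23, Mul(-1, -11)), Pow(Add(-2, Add(-23, Mul(-1, -11))), -1), Add(1, Pow(Add(-23, Mul(-1, -11)), 2), Mul(-2, Add(-23, Mul(-1, -11))))))), Pow(2410, -1)) = Mul(Mul(Mul(Add(-23, 11), Pow(Add(-2, Add(-23, 11)), -1), Add(1, Pow(Add(-23, 11), 2), Mul(-2, Add(-23, 11)))), Add(3048, Mul(Add(-23, 11), Pow(Add(-2, Add(-23, 11)), -1), Add(1, Pow(Add(-23, 11), 2), Mul(-2, Add(-23, 11)))))), Rational(1, 2410)) = Mul(Mul(Mul(-12, Pow(Add(-2, -12), -1), Add(1, Pow(-12, 2), Mul(-2, -12))), Add(3048, Mul(-12, Pow(Add(-2, -12), -1), Add(1, Pow(-12, 2), Mul(-2, -12))))), Rational(1, 2410)) = Mul(Mul(Mul(-12, Pow(-14, -1), Add(1, 144, 24)), Add(3048, Mul(-12, Pow(-14, -1), Add(1, 144, 24)))), Rational(1, 2410)) = Mul(Mul(Mul(-12, Rational(-1, 14), 169), Add(3048, Mul(-12, Rational(-1, 14), 169))), Rational(1, 2410)) = Mul(Mul(Rational(1014, 7), Add(3048, Rational(1014, 7))), Rational(1, 2410)) = Mul(Mul(Rational(1014, 7), Rational(22350, 7)), Rational(1, 2410)) = Mul(Rational(22662900, 49), Rational(1, 2410)) = Rational(2266290, 11809)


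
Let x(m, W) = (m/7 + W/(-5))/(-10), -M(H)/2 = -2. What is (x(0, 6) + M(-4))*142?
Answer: 14626/25 ≈ 585.04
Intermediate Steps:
M(H) = 4 (M(H) = -2*(-2) = 4)
x(m, W) = -m/70 + W/50 (x(m, W) = (m*(⅐) + W*(-⅕))*(-⅒) = (m/7 - W/5)*(-⅒) = (-W/5 + m/7)*(-⅒) = -m/70 + W/50)
(x(0, 6) + M(-4))*142 = ((-1/70*0 + (1/50)*6) + 4)*142 = ((0 + 3/25) + 4)*142 = (3/25 + 4)*142 = (103/25)*142 = 14626/25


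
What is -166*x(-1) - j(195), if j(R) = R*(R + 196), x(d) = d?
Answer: -76079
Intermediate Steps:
j(R) = R*(196 + R)
-166*x(-1) - j(195) = -166*(-1) - 195*(196 + 195) = 166 - 195*391 = 166 - 1*76245 = 166 - 76245 = -76079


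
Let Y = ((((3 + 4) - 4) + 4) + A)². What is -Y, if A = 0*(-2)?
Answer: -49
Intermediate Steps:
A = 0
Y = 49 (Y = ((((3 + 4) - 4) + 4) + 0)² = (((7 - 4) + 4) + 0)² = ((3 + 4) + 0)² = (7 + 0)² = 7² = 49)
-Y = -1*49 = -49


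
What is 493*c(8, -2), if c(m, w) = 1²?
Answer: 493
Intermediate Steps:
c(m, w) = 1
493*c(8, -2) = 493*1 = 493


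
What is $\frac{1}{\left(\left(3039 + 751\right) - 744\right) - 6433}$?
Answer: $- \frac{1}{3387} \approx -0.00029525$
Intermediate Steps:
$\frac{1}{\left(\left(3039 + 751\right) - 744\right) - 6433} = \frac{1}{\left(3790 - 744\right) - 6433} = \frac{1}{3046 - 6433} = \frac{1}{-3387} = - \frac{1}{3387}$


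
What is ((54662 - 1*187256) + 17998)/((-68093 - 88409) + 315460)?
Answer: -57298/79479 ≈ -0.72092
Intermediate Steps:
((54662 - 1*187256) + 17998)/((-68093 - 88409) + 315460) = ((54662 - 187256) + 17998)/(-156502 + 315460) = (-132594 + 17998)/158958 = -114596*1/158958 = -57298/79479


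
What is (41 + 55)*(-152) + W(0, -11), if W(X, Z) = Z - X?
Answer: -14603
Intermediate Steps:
(41 + 55)*(-152) + W(0, -11) = (41 + 55)*(-152) + (-11 - 1*0) = 96*(-152) + (-11 + 0) = -14592 - 11 = -14603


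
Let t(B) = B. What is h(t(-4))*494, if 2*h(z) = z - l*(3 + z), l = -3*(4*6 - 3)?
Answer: -16549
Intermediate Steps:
l = -63 (l = -3*(24 - 3) = -3*21 = -63)
h(z) = 189/2 + 32*z (h(z) = (z - (-63)*(3 + z))/2 = (z - (-189 - 63*z))/2 = (z + (189 + 63*z))/2 = (189 + 64*z)/2 = 189/2 + 32*z)
h(t(-4))*494 = (189/2 + 32*(-4))*494 = (189/2 - 128)*494 = -67/2*494 = -16549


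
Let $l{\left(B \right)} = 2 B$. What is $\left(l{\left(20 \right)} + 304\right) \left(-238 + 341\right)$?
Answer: $35432$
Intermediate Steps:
$\left(l{\left(20 \right)} + 304\right) \left(-238 + 341\right) = \left(2 \cdot 20 + 304\right) \left(-238 + 341\right) = \left(40 + 304\right) 103 = 344 \cdot 103 = 35432$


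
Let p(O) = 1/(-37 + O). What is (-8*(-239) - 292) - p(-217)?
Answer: 411481/254 ≈ 1620.0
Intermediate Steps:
(-8*(-239) - 292) - p(-217) = (-8*(-239) - 292) - 1/(-37 - 217) = (1912 - 292) - 1/(-254) = 1620 - 1*(-1/254) = 1620 + 1/254 = 411481/254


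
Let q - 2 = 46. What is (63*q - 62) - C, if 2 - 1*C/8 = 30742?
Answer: 248882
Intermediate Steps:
C = -245920 (C = 16 - 8*30742 = 16 - 245936 = -245920)
q = 48 (q = 2 + 46 = 48)
(63*q - 62) - C = (63*48 - 62) - 1*(-245920) = (3024 - 62) + 245920 = 2962 + 245920 = 248882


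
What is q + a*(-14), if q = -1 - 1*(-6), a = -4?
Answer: 61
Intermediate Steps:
q = 5 (q = -1 + 6 = 5)
q + a*(-14) = 5 - 4*(-14) = 5 + 56 = 61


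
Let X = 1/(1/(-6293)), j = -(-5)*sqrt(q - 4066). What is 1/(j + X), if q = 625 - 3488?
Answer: -6293/39775074 - 65*I*sqrt(41)/39775074 ≈ -0.00015821 - 1.0464e-5*I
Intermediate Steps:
q = -2863
j = 65*I*sqrt(41) (j = -(-5)*sqrt(-2863 - 4066) = -(-5)*sqrt(-6929) = -(-5)*13*I*sqrt(41) = -(-65)*I*sqrt(41) = 65*I*sqrt(41) ≈ 416.2*I)
X = -6293 (X = 1/(-1/6293) = -6293)
1/(j + X) = 1/(65*I*sqrt(41) - 6293) = 1/(-6293 + 65*I*sqrt(41))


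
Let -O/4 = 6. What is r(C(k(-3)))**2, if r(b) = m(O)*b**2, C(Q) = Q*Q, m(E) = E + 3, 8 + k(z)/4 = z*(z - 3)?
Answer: 2890137600000000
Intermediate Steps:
O = -24 (O = -4*6 = -24)
k(z) = -32 + 4*z*(-3 + z) (k(z) = -32 + 4*(z*(z - 3)) = -32 + 4*(z*(-3 + z)) = -32 + 4*z*(-3 + z))
m(E) = 3 + E
C(Q) = Q**2
r(b) = -21*b**2 (r(b) = (3 - 24)*b**2 = -21*b**2)
r(C(k(-3)))**2 = (-21*(-32 - 12*(-3) + 4*(-3)**2)**4)**2 = (-21*(-32 + 36 + 4*9)**4)**2 = (-21*(-32 + 36 + 36)**4)**2 = (-21*(40**2)**2)**2 = (-21*1600**2)**2 = (-21*2560000)**2 = (-53760000)**2 = 2890137600000000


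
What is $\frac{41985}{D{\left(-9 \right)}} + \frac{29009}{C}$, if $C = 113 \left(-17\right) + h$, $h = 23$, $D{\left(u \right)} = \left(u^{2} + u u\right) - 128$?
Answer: $\frac{19675306}{16133} \approx 1219.6$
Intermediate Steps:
$D{\left(u \right)} = -128 + 2 u^{2}$ ($D{\left(u \right)} = \left(u^{2} + u^{2}\right) - 128 = 2 u^{2} - 128 = -128 + 2 u^{2}$)
$C = -1898$ ($C = 113 \left(-17\right) + 23 = -1921 + 23 = -1898$)
$\frac{41985}{D{\left(-9 \right)}} + \frac{29009}{C} = \frac{41985}{-128 + 2 \left(-9\right)^{2}} + \frac{29009}{-1898} = \frac{41985}{-128 + 2 \cdot 81} + 29009 \left(- \frac{1}{1898}\right) = \frac{41985}{-128 + 162} - \frac{29009}{1898} = \frac{41985}{34} - \frac{29009}{1898} = \frac{19675306}{16133}$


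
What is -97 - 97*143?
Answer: -13968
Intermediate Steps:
-97 - 97*143 = -97 - 13871 = -13968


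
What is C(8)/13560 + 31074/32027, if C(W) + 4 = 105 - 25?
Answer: 105949373/108571530 ≈ 0.97585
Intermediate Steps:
C(W) = 76 (C(W) = -4 + (105 - 25) = -4 + 80 = 76)
C(8)/13560 + 31074/32027 = 76/13560 + 31074/32027 = 76*(1/13560) + 31074*(1/32027) = 19/3390 + 31074/32027 = 105949373/108571530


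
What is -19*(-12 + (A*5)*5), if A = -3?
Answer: 1653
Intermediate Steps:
-19*(-12 + (A*5)*5) = -19*(-12 - 3*5*5) = -19*(-12 - 15*5) = -19*(-12 - 75) = -19*(-87) = 1653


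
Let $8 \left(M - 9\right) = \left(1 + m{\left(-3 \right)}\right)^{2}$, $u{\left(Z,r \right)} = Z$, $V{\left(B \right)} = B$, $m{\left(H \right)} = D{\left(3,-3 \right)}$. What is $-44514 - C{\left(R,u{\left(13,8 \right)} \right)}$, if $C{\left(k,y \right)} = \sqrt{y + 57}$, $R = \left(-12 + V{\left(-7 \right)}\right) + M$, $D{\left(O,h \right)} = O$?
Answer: $-44514 - \sqrt{70} \approx -44522.0$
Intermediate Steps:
$m{\left(H \right)} = 3$
$M = 11$ ($M = 9 + \frac{\left(1 + 3\right)^{2}}{8} = 9 + \frac{4^{2}}{8} = 9 + \frac{1}{8} \cdot 16 = 9 + 2 = 11$)
$R = -8$ ($R = \left(-12 - 7\right) + 11 = -19 + 11 = -8$)
$C{\left(k,y \right)} = \sqrt{57 + y}$
$-44514 - C{\left(R,u{\left(13,8 \right)} \right)} = -44514 - \sqrt{57 + 13} = -44514 - \sqrt{70}$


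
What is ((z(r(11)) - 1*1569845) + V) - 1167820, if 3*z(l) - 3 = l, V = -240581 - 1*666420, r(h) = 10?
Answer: -10933985/3 ≈ -3.6447e+6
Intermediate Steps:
V = -907001 (V = -240581 - 666420 = -907001)
z(l) = 1 + l/3
((z(r(11)) - 1*1569845) + V) - 1167820 = (((1 + (⅓)*10) - 1*1569845) - 907001) - 1167820 = (((1 + 10/3) - 1569845) - 907001) - 1167820 = ((13/3 - 1569845) - 907001) - 1167820 = (-4709522/3 - 907001) - 1167820 = -7430525/3 - 1167820 = -10933985/3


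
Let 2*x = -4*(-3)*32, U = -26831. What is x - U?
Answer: 27023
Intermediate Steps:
x = 192 (x = (-4*(-3)*32)/2 = (12*32)/2 = (½)*384 = 192)
x - U = 192 - 1*(-26831) = 192 + 26831 = 27023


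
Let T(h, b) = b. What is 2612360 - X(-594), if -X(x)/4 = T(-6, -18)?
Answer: 2612288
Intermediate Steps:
X(x) = 72 (X(x) = -4*(-18) = 72)
2612360 - X(-594) = 2612360 - 1*72 = 2612360 - 72 = 2612288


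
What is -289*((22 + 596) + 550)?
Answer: -337552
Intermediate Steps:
-289*((22 + 596) + 550) = -289*(618 + 550) = -289*1168 = -337552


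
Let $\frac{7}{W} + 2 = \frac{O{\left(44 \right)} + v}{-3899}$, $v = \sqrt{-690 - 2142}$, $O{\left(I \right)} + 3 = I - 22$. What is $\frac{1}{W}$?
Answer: $- \frac{7817}{27293} - \frac{4 i \sqrt{177}}{27293} \approx -0.28641 - 0.0019498 i$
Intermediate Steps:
$O{\left(I \right)} = -25 + I$ ($O{\left(I \right)} = -3 + \left(I - 22\right) = -3 + \left(-22 + I\right) = -25 + I$)
$v = 4 i \sqrt{177}$ ($v = \sqrt{-2832} = 4 i \sqrt{177} \approx 53.217 i$)
$W = \frac{7}{- \frac{7817}{3899} - \frac{4 i \sqrt{177}}{3899}}$ ($W = \frac{7}{-2 + \frac{\left(-25 + 44\right) + 4 i \sqrt{177}}{-3899}} = \frac{7}{-2 + \left(19 + 4 i \sqrt{177}\right) \left(- \frac{1}{3899}\right)} = \frac{7}{-2 - \left(\frac{19}{3899} + \frac{4 i \sqrt{177}}{3899}\right)} = \frac{7}{- \frac{7817}{3899} - \frac{4 i \sqrt{177}}{3899}} \approx -3.4913 + 0.023768 i$)
$\frac{1}{W} = \frac{1}{- \frac{213349381}{61108321} + \frac{109172 i \sqrt{177}}{61108321}}$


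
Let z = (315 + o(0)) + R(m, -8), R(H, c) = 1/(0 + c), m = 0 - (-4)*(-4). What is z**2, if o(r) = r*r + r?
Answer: 6345361/64 ≈ 99146.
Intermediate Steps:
m = -16 (m = 0 - 1*16 = 0 - 16 = -16)
R(H, c) = 1/c
o(r) = r + r**2 (o(r) = r**2 + r = r + r**2)
z = 2519/8 (z = (315 + 0*(1 + 0)) + 1/(-8) = (315 + 0*1) - 1/8 = (315 + 0) - 1/8 = 315 - 1/8 = 2519/8 ≈ 314.88)
z**2 = (2519/8)**2 = 6345361/64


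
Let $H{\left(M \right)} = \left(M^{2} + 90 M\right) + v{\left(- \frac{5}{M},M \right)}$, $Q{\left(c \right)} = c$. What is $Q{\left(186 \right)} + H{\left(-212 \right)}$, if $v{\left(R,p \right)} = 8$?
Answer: $26058$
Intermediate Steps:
$H{\left(M \right)} = 8 + M^{2} + 90 M$ ($H{\left(M \right)} = \left(M^{2} + 90 M\right) + 8 = 8 + M^{2} + 90 M$)
$Q{\left(186 \right)} + H{\left(-212 \right)} = 186 + \left(8 + \left(-212\right)^{2} + 90 \left(-212\right)\right) = 186 + \left(8 + 44944 - 19080\right) = 186 + 25872 = 26058$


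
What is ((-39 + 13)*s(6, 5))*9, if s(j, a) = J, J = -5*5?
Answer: 5850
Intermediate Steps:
J = -25
s(j, a) = -25
((-39 + 13)*s(6, 5))*9 = ((-39 + 13)*(-25))*9 = -26*(-25)*9 = 650*9 = 5850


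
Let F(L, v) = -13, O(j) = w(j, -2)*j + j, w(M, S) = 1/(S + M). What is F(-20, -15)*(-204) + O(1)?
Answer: 2652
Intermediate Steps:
w(M, S) = 1/(M + S)
O(j) = j + j/(-2 + j) (O(j) = j/(j - 2) + j = j/(-2 + j) + j = j + j/(-2 + j))
F(-20, -15)*(-204) + O(1) = -13*(-204) + 1*(-1 + 1)/(-2 + 1) = 2652 + 1*0/(-1) = 2652 + 1*(-1)*0 = 2652 + 0 = 2652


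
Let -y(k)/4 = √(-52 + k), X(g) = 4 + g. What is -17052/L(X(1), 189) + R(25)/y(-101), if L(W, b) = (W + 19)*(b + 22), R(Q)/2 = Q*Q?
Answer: -1421/422 + 625*I*√17/102 ≈ -3.3673 + 25.264*I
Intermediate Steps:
R(Q) = 2*Q² (R(Q) = 2*(Q*Q) = 2*Q²)
y(k) = -4*√(-52 + k)
L(W, b) = (19 + W)*(22 + b)
-17052/L(X(1), 189) + R(25)/y(-101) = -17052/(418 + 19*189 + 22*(4 + 1) + (4 + 1)*189) + (2*25²)/((-4*√(-52 - 101))) = -17052/(418 + 3591 + 22*5 + 5*189) + (2*625)/((-12*I*√17)) = -17052/(418 + 3591 + 110 + 945) + 1250/((-12*I*√17)) = -17052/5064 + 1250/((-12*I*√17)) = -17052*1/5064 + 1250*(I*√17/204) = -1421/422 + 625*I*√17/102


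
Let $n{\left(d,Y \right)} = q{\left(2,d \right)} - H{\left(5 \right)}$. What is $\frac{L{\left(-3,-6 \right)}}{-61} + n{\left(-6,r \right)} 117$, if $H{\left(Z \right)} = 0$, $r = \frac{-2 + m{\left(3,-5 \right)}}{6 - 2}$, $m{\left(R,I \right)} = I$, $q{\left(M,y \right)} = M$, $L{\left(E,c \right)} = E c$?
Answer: $\frac{14256}{61} \approx 233.7$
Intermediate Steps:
$r = - \frac{7}{4}$ ($r = \frac{-2 - 5}{6 - 2} = - \frac{7}{4} \approx -1.75$)
$n{\left(d,Y \right)} = 2$ ($n{\left(d,Y \right)} = 2 - 0 = 2 + 0 = 2$)
$\frac{L{\left(-3,-6 \right)}}{-61} + n{\left(-6,r \right)} 117 = \frac{\left(-3\right) \left(-6\right)}{-61} + 2 \cdot 117 = 18 \left(- \frac{1}{61}\right) + 234 = - \frac{18}{61} + 234 = \frac{14256}{61}$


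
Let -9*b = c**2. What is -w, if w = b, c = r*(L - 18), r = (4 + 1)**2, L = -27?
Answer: 140625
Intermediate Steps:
r = 25 (r = 5**2 = 25)
c = -1125 (c = 25*(-27 - 18) = 25*(-45) = -1125)
b = -140625 (b = -1/9*(-1125)**2 = -1/9*1265625 = -140625)
w = -140625
-w = -1*(-140625) = 140625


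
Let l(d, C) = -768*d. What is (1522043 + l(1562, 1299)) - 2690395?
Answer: -2367968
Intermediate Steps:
(1522043 + l(1562, 1299)) - 2690395 = (1522043 - 768*1562) - 2690395 = (1522043 - 1199616) - 2690395 = 322427 - 2690395 = -2367968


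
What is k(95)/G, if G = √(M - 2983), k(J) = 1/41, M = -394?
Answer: -I*√3377/138457 ≈ -0.00041971*I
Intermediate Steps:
k(J) = 1/41
G = I*√3377 (G = √(-394 - 2983) = √(-3377) = I*√3377 ≈ 58.112*I)
k(95)/G = 1/(41*((I*√3377))) = (-I*√3377/3377)/41 = -I*√3377/138457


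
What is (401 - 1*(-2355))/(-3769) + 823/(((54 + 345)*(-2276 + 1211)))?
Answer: -1174222747/1601580015 ≈ -0.73316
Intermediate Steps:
(401 - 1*(-2355))/(-3769) + 823/(((54 + 345)*(-2276 + 1211))) = (401 + 2355)*(-1/3769) + 823/((399*(-1065))) = 2756*(-1/3769) + 823/(-424935) = -2756/3769 + 823*(-1/424935) = -2756/3769 - 823/424935 = -1174222747/1601580015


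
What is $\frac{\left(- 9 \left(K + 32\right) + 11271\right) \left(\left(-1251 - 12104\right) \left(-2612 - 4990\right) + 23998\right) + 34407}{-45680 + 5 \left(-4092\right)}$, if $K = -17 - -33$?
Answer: $- \frac{1100686480419}{66140} \approx -1.6642 \cdot 10^{7}$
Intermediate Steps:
$K = 16$ ($K = -17 + 33 = 16$)
$\frac{\left(- 9 \left(K + 32\right) + 11271\right) \left(\left(-1251 - 12104\right) \left(-2612 - 4990\right) + 23998\right) + 34407}{-45680 + 5 \left(-4092\right)} = \frac{\left(- 9 \left(16 + 32\right) + 11271\right) \left(\left(-1251 - 12104\right) \left(-2612 - 4990\right) + 23998\right) + 34407}{-45680 + 5 \left(-4092\right)} = \frac{\left(\left(-9\right) 48 + 11271\right) \left(\left(-13355\right) \left(-7602\right) + 23998\right) + 34407}{-45680 - 20460} = \frac{\left(-432 + 11271\right) \left(101524710 + 23998\right) + 34407}{-66140} = \left(10839 \cdot 101548708 + 34407\right) \left(- \frac{1}{66140}\right) = \left(1100686446012 + 34407\right) \left(- \frac{1}{66140}\right) = 1100686480419 \left(- \frac{1}{66140}\right) = - \frac{1100686480419}{66140}$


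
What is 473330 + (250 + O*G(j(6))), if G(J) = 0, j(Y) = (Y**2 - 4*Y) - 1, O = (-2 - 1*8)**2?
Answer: 473580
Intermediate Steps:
O = 100 (O = (-2 - 8)**2 = (-10)**2 = 100)
j(Y) = -1 + Y**2 - 4*Y
473330 + (250 + O*G(j(6))) = 473330 + (250 + 100*0) = 473330 + (250 + 0) = 473330 + 250 = 473580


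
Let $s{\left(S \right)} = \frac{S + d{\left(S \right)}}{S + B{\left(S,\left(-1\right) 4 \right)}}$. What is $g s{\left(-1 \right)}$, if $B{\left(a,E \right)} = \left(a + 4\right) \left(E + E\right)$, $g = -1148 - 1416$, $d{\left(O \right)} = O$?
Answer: $- \frac{5128}{25} \approx -205.12$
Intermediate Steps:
$g = -2564$
$B{\left(a,E \right)} = 2 E \left(4 + a\right)$ ($B{\left(a,E \right)} = \left(4 + a\right) 2 E = 2 E \left(4 + a\right)$)
$s{\left(S \right)} = \frac{2 S}{-32 - 7 S}$ ($s{\left(S \right)} = \frac{S + S}{S + 2 \left(\left(-1\right) 4\right) \left(4 + S\right)} = \frac{2 S}{S + 2 \left(-4\right) \left(4 + S\right)} = \frac{2 S}{S - \left(32 + 8 S\right)} = \frac{2 S}{-32 - 7 S}$)
$g s{\left(-1 \right)} = - 2564 \cdot 2 \left(-1\right) \frac{1}{-32 - -7} = - 2564 \cdot 2 \left(-1\right) \frac{1}{-32 + 7} = - 2564 \cdot 2 \left(-1\right) \frac{1}{-25} = - 2564 \cdot 2 \left(-1\right) \left(- \frac{1}{25}\right) = \left(-2564\right) \frac{2}{25} = - \frac{5128}{25}$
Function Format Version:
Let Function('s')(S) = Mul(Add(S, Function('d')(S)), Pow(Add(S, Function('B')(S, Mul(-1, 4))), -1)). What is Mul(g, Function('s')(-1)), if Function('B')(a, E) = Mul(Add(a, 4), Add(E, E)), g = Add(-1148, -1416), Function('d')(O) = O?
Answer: Rational(-5128, 25) ≈ -205.12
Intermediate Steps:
g = -2564
Function('B')(a, E) = Mul(2, E, Add(4, a)) (Function('B')(a, E) = Mul(Add(4, a), Mul(2, E)) = Mul(2, E, Add(4, a)))
Function('s')(S) = Mul(2, S, Pow(Add(-32, Mul(-7, S)), -1)) (Function('s')(S) = Mul(Add(S, S), Pow(Add(S, Mul(2, Mul(-1, 4), Add(4, S))), -1)) = Mul(Mul(2, S), Pow(Add(S, Mul(2, -4, Add(4, S))), -1)) = Mul(Mul(2, S), Pow(Add(S, Add(-32, Mul(-8, S))), -1)) = Mul(Mul(2, S), Pow(Add(-32, Mul(-7, S)), -1)) = Mul(2, S, Pow(Add(-32, Mul(-7, S)), -1)))
Mul(g, Function('s')(-1)) = Mul(-2564, Mul(2, -1, Pow(Add(-32, Mul(-7, -1)), -1))) = Mul(-2564, Mul(2, -1, Pow(Add(-32, 7), -1))) = Mul(-2564, Mul(2, -1, Pow(-25, -1))) = Mul(-2564, Mul(2, -1, Rational(-1, 25))) = Mul(-2564, Rational(2, 25)) = Rational(-5128, 25)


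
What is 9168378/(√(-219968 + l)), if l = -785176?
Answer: -1528063*I*√251286/83762 ≈ -9144.9*I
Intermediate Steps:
9168378/(√(-219968 + l)) = 9168378/(√(-219968 - 785176)) = 9168378/(√(-1005144)) = 9168378/((2*I*√251286)) = 9168378*(-I*√251286/502572) = -1528063*I*√251286/83762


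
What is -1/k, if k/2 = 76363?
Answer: -1/152726 ≈ -6.5477e-6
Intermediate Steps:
k = 152726 (k = 2*76363 = 152726)
-1/k = -1/152726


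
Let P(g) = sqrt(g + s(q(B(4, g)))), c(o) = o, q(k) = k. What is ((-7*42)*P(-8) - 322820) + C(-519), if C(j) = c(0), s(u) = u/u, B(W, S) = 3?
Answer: -322820 - 294*I*sqrt(7) ≈ -3.2282e+5 - 777.85*I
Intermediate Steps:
s(u) = 1
P(g) = sqrt(1 + g) (P(g) = sqrt(g + 1) = sqrt(1 + g))
C(j) = 0
((-7*42)*P(-8) - 322820) + C(-519) = ((-7*42)*sqrt(1 - 8) - 322820) + 0 = (-294*I*sqrt(7) - 322820) + 0 = (-322820 - 294*I*sqrt(7)) + 0 = -322820 - 294*I*sqrt(7)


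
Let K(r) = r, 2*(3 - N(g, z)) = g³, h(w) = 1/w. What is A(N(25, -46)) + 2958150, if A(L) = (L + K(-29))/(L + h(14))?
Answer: 323420565539/109332 ≈ 2.9582e+6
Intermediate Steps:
h(w) = 1/w
N(g, z) = 3 - g³/2
A(L) = (-29 + L)/(1/14 + L) (A(L) = (L - 29)/(L + 1/14) = (-29 + L)/(L + 1/14) = (-29 + L)/(1/14 + L))
A(N(25, -46)) + 2958150 = 14*(-29 + (3 - ½*25³))/(1 + 14*(3 - ½*25³)) + 2958150 = 14*(-29 + (3 - ½*15625))/(1 + 14*(3 - ½*15625)) + 2958150 = 14*(-29 + (3 - 15625/2))/(1 + 14*(3 - 15625/2)) + 2958150 = 14*(-29 - 15619/2)/(1 + 14*(-15619/2)) + 2958150 = 14*(-15677/2)/(1 - 109333) + 2958150 = 14*(-15677/2)/(-109332) + 2958150 = 14*(-1/109332)*(-15677/2) + 2958150 = 109739/109332 + 2958150 = 323420565539/109332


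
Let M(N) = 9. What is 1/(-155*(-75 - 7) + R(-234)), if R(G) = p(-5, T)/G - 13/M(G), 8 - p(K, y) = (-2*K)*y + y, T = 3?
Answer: 234/2973827 ≈ 7.8687e-5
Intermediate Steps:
p(K, y) = 8 - y + 2*K*y (p(K, y) = 8 - ((-2*K)*y + y) = 8 - (-2*K*y + y) = 8 - (y - 2*K*y) = 8 + (-y + 2*K*y) = 8 - y + 2*K*y)
R(G) = -13/9 - 25/G (R(G) = (8 - 1*3 + 2*(-5)*3)/G - 13/9 = (8 - 3 - 30)/G - 13*⅑ = -25/G - 13/9 = -13/9 - 25/G)
1/(-155*(-75 - 7) + R(-234)) = 1/(-155*(-75 - 7) + (-13/9 - 25/(-234))) = 1/(-155*(-82) + (-13/9 - 25*(-1/234))) = 1/(12710 + (-13/9 + 25/234)) = 1/(12710 - 313/234) = 1/(2973827/234) = 234/2973827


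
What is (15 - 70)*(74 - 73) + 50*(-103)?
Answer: -5205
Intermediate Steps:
(15 - 70)*(74 - 73) + 50*(-103) = -55*1 - 5150 = -55 - 5150 = -5205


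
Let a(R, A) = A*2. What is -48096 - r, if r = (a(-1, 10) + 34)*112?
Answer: -54144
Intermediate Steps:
a(R, A) = 2*A
r = 6048 (r = (2*10 + 34)*112 = (20 + 34)*112 = 54*112 = 6048)
-48096 - r = -48096 - 1*6048 = -48096 - 6048 = -54144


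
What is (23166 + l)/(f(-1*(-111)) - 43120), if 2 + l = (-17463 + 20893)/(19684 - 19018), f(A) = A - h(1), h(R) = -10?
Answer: -7715327/14318667 ≈ -0.53883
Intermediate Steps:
f(A) = 10 + A (f(A) = A - 1*(-10) = A + 10 = 10 + A)
l = 1049/333 (l = -2 + (-17463 + 20893)/(19684 - 19018) = -2 + 3430/666 = -2 + 3430*(1/666) = -2 + 1715/333 = 1049/333 ≈ 3.1502)
(23166 + l)/(f(-1*(-111)) - 43120) = (23166 + 1049/333)/((10 - 1*(-111)) - 43120) = 7715327/(333*((10 + 111) - 43120)) = 7715327/(333*(121 - 43120)) = (7715327/333)/(-42999) = (7715327/333)*(-1/42999) = -7715327/14318667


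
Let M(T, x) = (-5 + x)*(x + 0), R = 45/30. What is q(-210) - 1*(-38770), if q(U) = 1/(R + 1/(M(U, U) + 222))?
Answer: 2638692802/68059 ≈ 38771.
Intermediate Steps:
R = 3/2 (R = 45*(1/30) = 3/2 ≈ 1.5000)
M(T, x) = x*(-5 + x) (M(T, x) = (-5 + x)*x = x*(-5 + x))
q(U) = 1/(3/2 + 1/(222 + U*(-5 + U))) (q(U) = 1/(3/2 + 1/(U*(-5 + U) + 222)) = 1/(3/2 + 1/(222 + U*(-5 + U))))
q(-210) - 1*(-38770) = 2*(222 - 210*(-5 - 210))/(668 + 3*(-210)*(-5 - 210)) - 1*(-38770) = 2*(222 - 210*(-215))/(668 + 3*(-210)*(-215)) + 38770 = 2*(222 + 45150)/(668 + 135450) + 38770 = 2*45372/136118 + 38770 = 2*(1/136118)*45372 + 38770 = 45372/68059 + 38770 = 2638692802/68059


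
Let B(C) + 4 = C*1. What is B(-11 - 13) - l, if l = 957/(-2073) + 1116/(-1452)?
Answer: -2238246/83611 ≈ -26.770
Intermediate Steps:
B(C) = -4 + C (B(C) = -4 + C*1 = -4 + C)
l = -102862/83611 (l = 957*(-1/2073) + 1116*(-1/1452) = -319/691 - 93/121 = -102862/83611 ≈ -1.2302)
B(-11 - 13) - l = (-4 + (-11 - 13)) - 1*(-102862/83611) = (-4 - 24) + 102862/83611 = -28 + 102862/83611 = -2238246/83611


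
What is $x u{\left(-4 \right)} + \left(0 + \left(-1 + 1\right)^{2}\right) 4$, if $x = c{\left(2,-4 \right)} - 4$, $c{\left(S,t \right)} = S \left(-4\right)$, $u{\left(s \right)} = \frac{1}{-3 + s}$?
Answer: $\frac{12}{7} \approx 1.7143$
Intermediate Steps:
$c{\left(S,t \right)} = - 4 S$
$x = -12$ ($x = \left(-4\right) 2 - 4 = -8 + \left(-9 + 5\right) = -8 - 4 = -12$)
$x u{\left(-4 \right)} + \left(0 + \left(-1 + 1\right)^{2}\right) 4 = - \frac{12}{-3 - 4} + \left(0 + \left(-1 + 1\right)^{2}\right) 4 = - \frac{12}{-7} + \left(0 + 0^{2}\right) 4 = \left(-12\right) \left(- \frac{1}{7}\right) + \left(0 + 0\right) 4 = \frac{12}{7} + 0 \cdot 4 = \frac{12}{7} + 0 = \frac{12}{7}$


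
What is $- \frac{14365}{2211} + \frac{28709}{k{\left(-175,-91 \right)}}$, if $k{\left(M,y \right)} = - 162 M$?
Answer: $- \frac{114590717}{20893950} \approx -5.4844$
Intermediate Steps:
$- \frac{14365}{2211} + \frac{28709}{k{\left(-175,-91 \right)}} = - \frac{14365}{2211} + \frac{28709}{\left(-162\right) \left(-175\right)} = \left(-14365\right) \frac{1}{2211} + \frac{28709}{28350} = - \frac{14365}{2211} + 28709 \cdot \frac{1}{28350} = - \frac{14365}{2211} + \frac{28709}{28350} = - \frac{114590717}{20893950}$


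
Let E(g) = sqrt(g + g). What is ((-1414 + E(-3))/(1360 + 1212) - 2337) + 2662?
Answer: 417243/1286 + I*sqrt(6)/2572 ≈ 324.45 + 0.00095237*I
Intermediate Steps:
E(g) = sqrt(2)*sqrt(g) (E(g) = sqrt(2*g) = sqrt(2)*sqrt(g))
((-1414 + E(-3))/(1360 + 1212) - 2337) + 2662 = ((-1414 + sqrt(2)*sqrt(-3))/(1360 + 1212) - 2337) + 2662 = ((-1414 + sqrt(2)*(I*sqrt(3)))/2572 - 2337) + 2662 = ((-1414 + I*sqrt(6))*(1/2572) - 2337) + 2662 = ((-707/1286 + I*sqrt(6)/2572) - 2337) + 2662 = (-3006089/1286 + I*sqrt(6)/2572) + 2662 = 417243/1286 + I*sqrt(6)/2572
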